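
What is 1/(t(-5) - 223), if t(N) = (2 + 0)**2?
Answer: -1/219 ≈ -0.0045662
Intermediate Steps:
t(N) = 4 (t(N) = 2**2 = 4)
1/(t(-5) - 223) = 1/(4 - 223) = 1/(-219) = -1/219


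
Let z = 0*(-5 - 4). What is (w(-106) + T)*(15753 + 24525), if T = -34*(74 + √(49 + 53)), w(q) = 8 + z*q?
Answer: -101017224 - 1369452*√102 ≈ -1.1485e+8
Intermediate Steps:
z = 0 (z = 0*(-9) = 0)
w(q) = 8 (w(q) = 8 + 0*q = 8 + 0 = 8)
T = -2516 - 34*√102 (T = -34*(74 + √102) = -2516 - 34*√102 ≈ -2859.4)
(w(-106) + T)*(15753 + 24525) = (8 + (-2516 - 34*√102))*(15753 + 24525) = (-2508 - 34*√102)*40278 = -101017224 - 1369452*√102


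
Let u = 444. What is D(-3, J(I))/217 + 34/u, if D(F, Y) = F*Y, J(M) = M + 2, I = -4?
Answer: 5021/48174 ≈ 0.10423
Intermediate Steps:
J(M) = 2 + M
D(-3, J(I))/217 + 34/u = -3*(2 - 4)/217 + 34/444 = -3*(-2)*(1/217) + 34*(1/444) = 6*(1/217) + 17/222 = 6/217 + 17/222 = 5021/48174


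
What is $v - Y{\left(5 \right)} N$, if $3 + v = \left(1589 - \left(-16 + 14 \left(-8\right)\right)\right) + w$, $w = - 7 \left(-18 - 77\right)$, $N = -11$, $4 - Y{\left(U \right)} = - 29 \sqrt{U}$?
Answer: $2423 + 319 \sqrt{5} \approx 3136.3$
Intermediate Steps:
$Y{\left(U \right)} = 4 + 29 \sqrt{U}$ ($Y{\left(U \right)} = 4 - - 29 \sqrt{U} = 4 + 29 \sqrt{U}$)
$w = 665$ ($w = \left(-7\right) \left(-95\right) = 665$)
$v = 2379$ ($v = -3 + \left(\left(1589 - \left(-16 + 14 \left(-8\right)\right)\right) + 665\right) = -3 + \left(\left(1589 - \left(-16 - 112\right)\right) + 665\right) = -3 + \left(\left(1589 - -128\right) + 665\right) = -3 + \left(\left(1589 + 128\right) + 665\right) = -3 + \left(1717 + 665\right) = -3 + 2382 = 2379$)
$v - Y{\left(5 \right)} N = 2379 - \left(4 + 29 \sqrt{5}\right) \left(-11\right) = 2379 - \left(-44 - 319 \sqrt{5}\right) = 2379 + \left(44 + 319 \sqrt{5}\right) = 2423 + 319 \sqrt{5}$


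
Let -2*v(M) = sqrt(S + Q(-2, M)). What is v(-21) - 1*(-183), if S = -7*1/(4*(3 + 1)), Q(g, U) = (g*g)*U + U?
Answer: 183 - I*sqrt(1687)/8 ≈ 183.0 - 5.1341*I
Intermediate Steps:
Q(g, U) = U + U*g**2 (Q(g, U) = g**2*U + U = U*g**2 + U = U + U*g**2)
S = -7/16 (S = -7/(4*4) = -7/16 ≈ -0.43750)
v(M) = -sqrt(-7/16 + 5*M)/2 (v(M) = -sqrt(-7/16 + M*(1 + (-2)**2))/2 = -sqrt(-7/16 + M*(1 + 4))/2 = -sqrt(-7/16 + M*5)/2 = -sqrt(-7/16 + 5*M)/2)
v(-21) - 1*(-183) = -sqrt(-7 + 80*(-21))/8 - 1*(-183) = -sqrt(-7 - 1680)/8 + 183 = -I*sqrt(1687)/8 + 183 = 183 - I*sqrt(1687)/8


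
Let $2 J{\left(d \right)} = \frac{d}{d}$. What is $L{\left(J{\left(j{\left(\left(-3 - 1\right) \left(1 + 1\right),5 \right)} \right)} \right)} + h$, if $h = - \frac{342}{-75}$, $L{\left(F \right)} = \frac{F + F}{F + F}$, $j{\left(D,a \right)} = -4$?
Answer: $\frac{139}{25} \approx 5.56$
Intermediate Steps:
$J{\left(d \right)} = \frac{1}{2}$ ($J{\left(d \right)} = \frac{d \frac{1}{d}}{2} = \frac{1}{2} \cdot 1 = \frac{1}{2}$)
$L{\left(F \right)} = 1$ ($L{\left(F \right)} = \frac{2 F}{2 F} = 2 F \frac{1}{2 F} = 1$)
$h = \frac{114}{25}$ ($h = \left(-342\right) \left(- \frac{1}{75}\right) = \frac{114}{25} \approx 4.56$)
$L{\left(J{\left(j{\left(\left(-3 - 1\right) \left(1 + 1\right),5 \right)} \right)} \right)} + h = 1 + \frac{114}{25} = \frac{139}{25}$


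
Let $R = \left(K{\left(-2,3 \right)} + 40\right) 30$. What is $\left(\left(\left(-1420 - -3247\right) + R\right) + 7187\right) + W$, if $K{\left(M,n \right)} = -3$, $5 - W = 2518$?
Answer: $7611$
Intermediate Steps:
$W = -2513$ ($W = 5 - 2518 = -2513$)
$R = 1110$ ($R = \left(-3 + 40\right) 30 = 37 \cdot 30 = 1110$)
$\left(\left(\left(-1420 - -3247\right) + R\right) + 7187\right) + W = \left(\left(\left(-1420 - -3247\right) + 1110\right) + 7187\right) - 2513 = \left(\left(\left(-1420 + 3247\right) + 1110\right) + 7187\right) - 2513 = \left(\left(1827 + 1110\right) + 7187\right) - 2513 = \left(2937 + 7187\right) - 2513 = 10124 - 2513 = 7611$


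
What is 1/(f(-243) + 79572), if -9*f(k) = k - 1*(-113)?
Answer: 9/716278 ≈ 1.2565e-5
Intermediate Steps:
f(k) = -113/9 - k/9 (f(k) = -(k - 1*(-113))/9 = -(k + 113)/9 = -(113 + k)/9 = -113/9 - k/9)
1/(f(-243) + 79572) = 1/((-113/9 - ⅑*(-243)) + 79572) = 1/((-113/9 + 27) + 79572) = 1/(130/9 + 79572) = 1/(716278/9) = 9/716278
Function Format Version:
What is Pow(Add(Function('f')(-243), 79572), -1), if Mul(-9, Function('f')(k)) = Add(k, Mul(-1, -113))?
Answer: Rational(9, 716278) ≈ 1.2565e-5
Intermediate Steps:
Function('f')(k) = Add(Rational(-113, 9), Mul(Rational(-1, 9), k)) (Function('f')(k) = Mul(Rational(-1, 9), Add(k, Mul(-1, -113))) = Mul(Rational(-1, 9), Add(k, 113)) = Mul(Rational(-1, 9), Add(113, k)) = Add(Rational(-113, 9), Mul(Rational(-1, 9), k)))
Pow(Add(Function('f')(-243), 79572), -1) = Pow(Add(Add(Rational(-113, 9), Mul(Rational(-1, 9), -243)), 79572), -1) = Pow(Add(Add(Rational(-113, 9), 27), 79572), -1) = Pow(Add(Rational(130, 9), 79572), -1) = Pow(Rational(716278, 9), -1) = Rational(9, 716278)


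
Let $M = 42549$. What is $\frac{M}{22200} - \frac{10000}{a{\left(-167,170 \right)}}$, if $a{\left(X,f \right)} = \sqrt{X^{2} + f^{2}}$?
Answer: $\frac{14183}{7400} - \frac{10000 \sqrt{56789}}{56789} \approx -40.047$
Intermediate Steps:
$\frac{M}{22200} - \frac{10000}{a{\left(-167,170 \right)}} = \frac{42549}{22200} - \frac{10000}{\sqrt{\left(-167\right)^{2} + 170^{2}}} = 42549 \cdot \frac{1}{22200} - \frac{10000}{\sqrt{27889 + 28900}} = \frac{14183}{7400} - \frac{10000}{\sqrt{56789}} = \frac{14183}{7400} - 10000 \frac{\sqrt{56789}}{56789} = \frac{14183}{7400} - \frac{10000 \sqrt{56789}}{56789}$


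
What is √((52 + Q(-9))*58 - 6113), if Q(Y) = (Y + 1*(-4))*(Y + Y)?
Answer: 5*√419 ≈ 102.35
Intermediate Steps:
Q(Y) = 2*Y*(-4 + Y) (Q(Y) = (Y - 4)*(2*Y) = (-4 + Y)*(2*Y) = 2*Y*(-4 + Y))
√((52 + Q(-9))*58 - 6113) = √((52 + 2*(-9)*(-4 - 9))*58 - 6113) = √((52 + 2*(-9)*(-13))*58 - 6113) = √((52 + 234)*58 - 6113) = √(286*58 - 6113) = √(16588 - 6113) = √10475 = 5*√419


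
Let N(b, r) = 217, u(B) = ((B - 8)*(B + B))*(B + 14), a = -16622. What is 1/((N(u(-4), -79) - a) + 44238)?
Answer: 1/61077 ≈ 1.6373e-5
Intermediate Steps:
u(B) = 2*B*(-8 + B)*(14 + B) (u(B) = ((-8 + B)*(2*B))*(14 + B) = (2*B*(-8 + B))*(14 + B) = 2*B*(-8 + B)*(14 + B))
1/((N(u(-4), -79) - a) + 44238) = 1/((217 - 1*(-16622)) + 44238) = 1/((217 + 16622) + 44238) = 1/(16839 + 44238) = 1/61077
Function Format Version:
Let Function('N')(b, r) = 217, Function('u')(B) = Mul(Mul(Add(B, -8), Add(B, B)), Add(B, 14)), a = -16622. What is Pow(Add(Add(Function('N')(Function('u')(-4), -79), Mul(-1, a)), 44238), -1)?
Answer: Rational(1, 61077) ≈ 1.6373e-5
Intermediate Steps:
Function('u')(B) = Mul(2, B, Add(-8, B), Add(14, B)) (Function('u')(B) = Mul(Mul(Add(-8, B), Mul(2, B)), Add(14, B)) = Mul(Mul(2, B, Add(-8, B)), Add(14, B)) = Mul(2, B, Add(-8, B), Add(14, B)))
Pow(Add(Add(Function('N')(Function('u')(-4), -79), Mul(-1, a)), 44238), -1) = Pow(Add(Add(217, Mul(-1, -16622)), 44238), -1) = Pow(Add(Add(217, 16622), 44238), -1) = Pow(Add(16839, 44238), -1) = Pow(61077, -1) = Rational(1, 61077)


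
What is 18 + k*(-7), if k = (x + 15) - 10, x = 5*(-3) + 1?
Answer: 81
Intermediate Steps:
x = -14 (x = -15 + 1 = -14)
k = -9 (k = (-14 + 15) - 10 = 1 - 10 = -9)
18 + k*(-7) = 18 - 9*(-7) = 18 + 63 = 81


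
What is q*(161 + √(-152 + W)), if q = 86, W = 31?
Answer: 13846 + 946*I ≈ 13846.0 + 946.0*I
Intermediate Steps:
q*(161 + √(-152 + W)) = 86*(161 + √(-152 + 31)) = 86*(161 + √(-121)) = 86*(161 + 11*I) = 13846 + 946*I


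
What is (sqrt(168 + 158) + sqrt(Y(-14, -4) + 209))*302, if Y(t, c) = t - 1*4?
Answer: 302*sqrt(191) + 302*sqrt(326) ≈ 9626.5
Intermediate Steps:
Y(t, c) = -4 + t (Y(t, c) = t - 4 = -4 + t)
(sqrt(168 + 158) + sqrt(Y(-14, -4) + 209))*302 = (sqrt(168 + 158) + sqrt((-4 - 14) + 209))*302 = (sqrt(326) + sqrt(-18 + 209))*302 = (sqrt(326) + sqrt(191))*302 = (sqrt(191) + sqrt(326))*302 = 302*sqrt(191) + 302*sqrt(326)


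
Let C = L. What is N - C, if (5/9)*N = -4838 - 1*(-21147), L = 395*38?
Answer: 71731/5 ≈ 14346.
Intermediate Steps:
L = 15010
C = 15010
N = 146781/5 (N = 9*(-4838 - 1*(-21147))/5 = 9*(-4838 + 21147)/5 = (9/5)*16309 = 146781/5 ≈ 29356.)
N - C = 146781/5 - 1*15010 = 146781/5 - 15010 = 71731/5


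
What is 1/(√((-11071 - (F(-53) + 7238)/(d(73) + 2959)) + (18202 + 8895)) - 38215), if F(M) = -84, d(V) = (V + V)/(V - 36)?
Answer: -4189472235/160098924810869 - 6*√5349437364934/160098924810869 ≈ -2.6255e-5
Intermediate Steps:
d(V) = 2*V/(-36 + V) (d(V) = (2*V)/(-36 + V) = 2*V/(-36 + V))
1/(√((-11071 - (F(-53) + 7238)/(d(73) + 2959)) + (18202 + 8895)) - 38215) = 1/(√((-11071 - (-84 + 7238)/(2*73/(-36 + 73) + 2959)) + (18202 + 8895)) - 38215) = 1/(√((-11071 - 7154/(2*73/37 + 2959)) + 27097) - 38215) = 1/(√((-11071 - 7154/(2*73*(1/37) + 2959)) + 27097) - 38215) = 1/(√((-11071 - 7154/(146/37 + 2959)) + 27097) - 38215) = 1/(√((-11071 - 7154/109629/37) + 27097) - 38215) = 1/(√((-11071 - 7154*37/109629) + 27097) - 38215) = 1/(√((-11071 - 1*264698/109629) + 27097) - 38215) = 1/(√((-11071 - 264698/109629) + 27097) - 38215) = 1/(√(-1213967357/109629 + 27097) - 38215) = 1/(√(1756649656/109629) - 38215) = 1/(2*√5349437364934/36543 - 38215) = 1/(-38215 + 2*√5349437364934/36543)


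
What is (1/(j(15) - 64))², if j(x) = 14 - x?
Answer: 1/4225 ≈ 0.00023669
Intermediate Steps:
(1/(j(15) - 64))² = (1/((14 - 1*15) - 64))² = (1/((14 - 15) - 64))² = (1/(-1 - 64))² = (1/(-65))² = (-1/65)² = 1/4225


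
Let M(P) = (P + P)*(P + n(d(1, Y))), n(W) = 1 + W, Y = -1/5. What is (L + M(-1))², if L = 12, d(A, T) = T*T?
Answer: 88804/625 ≈ 142.09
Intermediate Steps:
Y = -⅕ (Y = -1*⅕ = -⅕ ≈ -0.20000)
d(A, T) = T²
M(P) = 2*P*(26/25 + P) (M(P) = (P + P)*(P + (1 + (-⅕)²)) = (2*P)*(P + (1 + 1/25)) = (2*P)*(P + 26/25) = (2*P)*(26/25 + P) = 2*P*(26/25 + P))
(L + M(-1))² = (12 + (2/25)*(-1)*(26 + 25*(-1)))² = (12 + (2/25)*(-1)*(26 - 25))² = (12 + (2/25)*(-1)*1)² = (12 - 2/25)² = (298/25)² = 88804/625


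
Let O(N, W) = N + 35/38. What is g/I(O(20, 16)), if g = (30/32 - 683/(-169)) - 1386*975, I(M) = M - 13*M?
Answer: 69426701803/12898080 ≈ 5382.7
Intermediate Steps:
O(N, W) = 35/38 + N (O(N, W) = N + 35*(1/38) = N + 35/38 = 35/38 + N)
I(M) = -12*M
g = -3654036937/2704 (g = (30*(1/32) - 683*(-1/169)) - 1351350 = (15/16 + 683/169) - 1351350 = 13463/2704 - 1351350 = -3654036937/2704 ≈ -1.3513e+6)
g/I(O(20, 16)) = -3654036937*(-1/(12*(35/38 + 20)))/2704 = -3654036937/(2704*((-12*795/38))) = -3654036937/(2704*(-4770/19)) = -3654036937/2704*(-19/4770) = 69426701803/12898080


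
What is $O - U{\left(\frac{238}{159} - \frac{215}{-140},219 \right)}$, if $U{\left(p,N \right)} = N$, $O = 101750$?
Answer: $101531$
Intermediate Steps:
$O - U{\left(\frac{238}{159} - \frac{215}{-140},219 \right)} = 101750 - 219 = 101531$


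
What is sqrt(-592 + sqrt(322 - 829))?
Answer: sqrt(-592 + 13*I*sqrt(3)) ≈ 0.4626 + 24.335*I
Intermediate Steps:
sqrt(-592 + sqrt(322 - 829)) = sqrt(-592 + sqrt(-507)) = sqrt(-592 + 13*I*sqrt(3))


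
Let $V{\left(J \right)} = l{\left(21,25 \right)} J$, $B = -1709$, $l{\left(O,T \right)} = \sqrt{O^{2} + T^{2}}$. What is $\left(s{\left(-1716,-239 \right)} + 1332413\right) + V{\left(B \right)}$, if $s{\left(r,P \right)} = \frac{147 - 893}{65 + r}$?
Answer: $\frac{2199814609}{1651} - 1709 \sqrt{1066} \approx 1.2766 \cdot 10^{6}$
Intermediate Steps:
$s{\left(r,P \right)} = - \frac{746}{65 + r}$
$V{\left(J \right)} = J \sqrt{1066}$ ($V{\left(J \right)} = \sqrt{21^{2} + 25^{2}} J = \sqrt{441 + 625} J = \sqrt{1066} J = J \sqrt{1066}$)
$\left(s{\left(-1716,-239 \right)} + 1332413\right) + V{\left(B \right)} = \left(- \frac{746}{65 - 1716} + 1332413\right) - 1709 \sqrt{1066} = \left(- \frac{746}{-1651} + 1332413\right) - 1709 \sqrt{1066} = \left(\left(-746\right) \left(- \frac{1}{1651}\right) + 1332413\right) - 1709 \sqrt{1066} = \left(\frac{746}{1651} + 1332413\right) - 1709 \sqrt{1066} = \frac{2199814609}{1651} - 1709 \sqrt{1066}$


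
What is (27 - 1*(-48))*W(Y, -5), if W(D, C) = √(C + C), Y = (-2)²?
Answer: 75*I*√10 ≈ 237.17*I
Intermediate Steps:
Y = 4
W(D, C) = √2*√C (W(D, C) = √(2*C) = √2*√C)
(27 - 1*(-48))*W(Y, -5) = (27 - 1*(-48))*(√2*√(-5)) = (27 + 48)*(√2*(I*√5)) = 75*(I*√10) = 75*I*√10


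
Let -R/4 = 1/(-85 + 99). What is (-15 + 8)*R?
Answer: 2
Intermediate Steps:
R = -2/7 (R = -4/(-85 + 99) = -4/14 = -4*1/14 = -2/7 ≈ -0.28571)
(-15 + 8)*R = (-15 + 8)*(-2/7) = -7*(-2/7) = 2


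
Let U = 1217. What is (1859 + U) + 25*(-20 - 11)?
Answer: 2301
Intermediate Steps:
(1859 + U) + 25*(-20 - 11) = (1859 + 1217) + 25*(-20 - 11) = 3076 + 25*(-31) = 3076 - 775 = 2301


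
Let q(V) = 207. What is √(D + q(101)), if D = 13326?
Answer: √13533 ≈ 116.33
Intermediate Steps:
√(D + q(101)) = √(13326 + 207) = √13533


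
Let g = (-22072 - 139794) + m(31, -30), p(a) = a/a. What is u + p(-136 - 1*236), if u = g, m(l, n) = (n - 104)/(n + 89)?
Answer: -9550169/59 ≈ -1.6187e+5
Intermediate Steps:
m(l, n) = (-104 + n)/(89 + n)
p(a) = 1
g = -9550228/59 (g = (-22072 - 139794) + (-104 - 30)/(89 - 30) = -161866 - 134/59 = -9550228/59 ≈ -1.6187e+5)
u = -9550228/59 ≈ -1.6187e+5
u + p(-136 - 1*236) = -9550228/59 + 1 = -9550169/59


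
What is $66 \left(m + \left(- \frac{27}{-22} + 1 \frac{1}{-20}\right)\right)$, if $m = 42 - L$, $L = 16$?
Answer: $\frac{17937}{10} \approx 1793.7$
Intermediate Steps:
$m = 26$ ($m = 42 - 16 = 26$)
$66 \left(m + \left(- \frac{27}{-22} + 1 \frac{1}{-20}\right)\right) = 66 \left(26 + \left(- \frac{27}{-22} + 1 \frac{1}{-20}\right)\right) = 66 \left(26 + \left(\left(-27\right) \left(- \frac{1}{22}\right) + 1 \left(- \frac{1}{20}\right)\right)\right) = 66 \left(26 + \left(\frac{27}{22} - \frac{1}{20}\right)\right) = 66 \left(26 + \frac{259}{220}\right) = 66 \cdot \frac{5979}{220} = \frac{17937}{10}$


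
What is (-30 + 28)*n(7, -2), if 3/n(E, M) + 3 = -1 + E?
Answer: -2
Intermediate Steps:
n(E, M) = 3/(-4 + E) (n(E, M) = 3/(-3 + (-1 + E)) = 3/(-4 + E))
(-30 + 28)*n(7, -2) = (-30 + 28)*(3/(-4 + 7)) = -6/3 = -2*1 = -2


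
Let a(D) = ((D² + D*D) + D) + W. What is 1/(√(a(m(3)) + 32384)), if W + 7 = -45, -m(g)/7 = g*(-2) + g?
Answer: √115/1955 ≈ 0.0054853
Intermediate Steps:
m(g) = 7*g (m(g) = -7*(g*(-2) + g) = -7*(-2*g + g) = -(-7)*g = 7*g)
W = -52 (W = -7 - 45 = -52)
a(D) = -52 + D + 2*D² (a(D) = ((D² + D*D) + D) - 52 = ((D² + D²) + D) - 52 = (2*D² + D) - 52 = (D + 2*D²) - 52 = -52 + D + 2*D²)
1/(√(a(m(3)) + 32384)) = 1/(√((-52 + 7*3 + 2*(7*3)²) + 32384)) = 1/(√((-52 + 21 + 2*21²) + 32384)) = 1/(√((-52 + 21 + 2*441) + 32384)) = 1/(√((-52 + 21 + 882) + 32384)) = 1/(√(851 + 32384)) = 1/(√33235) = 1/(17*√115) = √115/1955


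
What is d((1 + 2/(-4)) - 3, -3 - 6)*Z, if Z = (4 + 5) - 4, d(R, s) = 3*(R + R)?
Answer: -75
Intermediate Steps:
d(R, s) = 6*R (d(R, s) = 3*(2*R) = 6*R)
Z = 5 (Z = 9 - 4 = 5)
d((1 + 2/(-4)) - 3, -3 - 6)*Z = (6*((1 + 2/(-4)) - 3))*5 = (6*((1 + 2*(-1/4)) - 3))*5 = (6*((1 - 1/2) - 3))*5 = (6*(1/2 - 3))*5 = (6*(-5/2))*5 = -15*5 = -75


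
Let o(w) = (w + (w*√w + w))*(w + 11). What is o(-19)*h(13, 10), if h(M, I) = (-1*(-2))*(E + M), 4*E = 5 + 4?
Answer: 9272 + 4636*I*√19 ≈ 9272.0 + 20208.0*I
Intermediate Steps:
E = 9/4 (E = (5 + 4)/4 = (¼)*9 = 9/4 ≈ 2.2500)
h(M, I) = 9/2 + 2*M (h(M, I) = (-1*(-2))*(9/4 + M) = 2*(9/4 + M) = 9/2 + 2*M)
o(w) = (11 + w)*(w^(3/2) + 2*w) (o(w) = (w + (w^(3/2) + w))*(11 + w) = (w + (w + w^(3/2)))*(11 + w) = (w^(3/2) + 2*w)*(11 + w) = (11 + w)*(w^(3/2) + 2*w))
o(-19)*h(13, 10) = ((-19)^(5/2) + 2*(-19)² + 11*(-19)^(3/2) + 22*(-19))*(9/2 + 2*13) = (361*I*√19 + 2*361 + 11*(-19*I*√19) - 418)*(9/2 + 26) = (361*I*√19 + 722 - 209*I*√19 - 418)*(61/2) = (304 + 152*I*√19)*(61/2) = 9272 + 4636*I*√19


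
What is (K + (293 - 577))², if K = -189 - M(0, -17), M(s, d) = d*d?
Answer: 580644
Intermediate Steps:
M(s, d) = d²
K = -478 (K = -189 - 1*(-17)² = -189 - 1*289 = -189 - 289 = -478)
(K + (293 - 577))² = (-478 + (293 - 577))² = (-478 - 284)² = (-762)² = 580644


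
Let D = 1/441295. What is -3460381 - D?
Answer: -1527048833396/441295 ≈ -3.4604e+6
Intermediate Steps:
D = 1/441295 ≈ 2.2661e-6
-3460381 - D = -3460381 - 1*1/441295 = -3460381 - 1/441295 = -1527048833396/441295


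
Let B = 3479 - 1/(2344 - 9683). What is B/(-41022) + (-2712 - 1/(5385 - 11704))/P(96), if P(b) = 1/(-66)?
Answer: 56752397447812183/317066839017 ≈ 1.7899e+5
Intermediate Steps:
P(b) = -1/66
B = 25532382/7339 (B = 3479 - 1/(-7339) = 3479 - 1*(-1/7339) = 3479 + 1/7339 = 25532382/7339 ≈ 3479.0)
B/(-41022) + (-2712 - 1/(5385 - 11704))/P(96) = (25532382/7339)/(-41022) + (-2712 - 1/(5385 - 11704))/(-1/66) = (25532382/7339)*(-1/41022) + (-2712 - 1/(-6319))*(-66) = -4255397/50176743 + (-2712 - 1*(-1/6319))*(-66) = -4255397/50176743 + (-2712 + 1/6319)*(-66) = -4255397/50176743 - 17137127/6319*(-66) = -4255397/50176743 + 1131050382/6319 = 56752397447812183/317066839017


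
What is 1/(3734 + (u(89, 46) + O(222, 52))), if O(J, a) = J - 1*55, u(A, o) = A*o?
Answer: 1/7995 ≈ 0.00012508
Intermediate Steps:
O(J, a) = -55 + J (O(J, a) = J - 55 = -55 + J)
1/(3734 + (u(89, 46) + O(222, 52))) = 1/(3734 + (89*46 + (-55 + 222))) = 1/(3734 + (4094 + 167)) = 1/(3734 + 4261) = 1/7995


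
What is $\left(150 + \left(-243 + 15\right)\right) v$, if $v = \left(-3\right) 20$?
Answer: $4680$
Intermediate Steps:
$v = -60$
$\left(150 + \left(-243 + 15\right)\right) v = \left(150 + \left(-243 + 15\right)\right) \left(-60\right) = \left(150 - 228\right) \left(-60\right) = \left(-78\right) \left(-60\right) = 4680$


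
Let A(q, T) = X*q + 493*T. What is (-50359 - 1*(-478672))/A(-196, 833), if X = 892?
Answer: 428313/235837 ≈ 1.8161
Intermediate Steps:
A(q, T) = 493*T + 892*q (A(q, T) = 892*q + 493*T = 493*T + 892*q)
(-50359 - 1*(-478672))/A(-196, 833) = (-50359 - 1*(-478672))/(493*833 + 892*(-196)) = (-50359 + 478672)/(410669 - 174832) = 428313/235837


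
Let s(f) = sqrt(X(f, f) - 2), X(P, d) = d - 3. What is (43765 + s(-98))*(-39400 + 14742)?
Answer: -1079157370 - 24658*I*sqrt(103) ≈ -1.0792e+9 - 2.5025e+5*I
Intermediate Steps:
X(P, d) = -3 + d
s(f) = sqrt(-5 + f) (s(f) = sqrt((-3 + f) - 2) = sqrt(-5 + f))
(43765 + s(-98))*(-39400 + 14742) = (43765 + sqrt(-5 - 98))*(-39400 + 14742) = (43765 + sqrt(-103))*(-24658) = (43765 + I*sqrt(103))*(-24658) = -1079157370 - 24658*I*sqrt(103)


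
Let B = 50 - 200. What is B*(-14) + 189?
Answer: 2289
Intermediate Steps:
B = -150
B*(-14) + 189 = -150*(-14) + 189 = 2100 + 189 = 2289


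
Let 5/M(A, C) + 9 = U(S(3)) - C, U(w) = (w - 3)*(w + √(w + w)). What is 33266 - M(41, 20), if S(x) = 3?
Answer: 964719/29 ≈ 33266.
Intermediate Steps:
U(w) = (-3 + w)*(w + √2*√w) (U(w) = (-3 + w)*(w + √(2*w)) = (-3 + w)*(w + √2*√w))
M(A, C) = 5/(-9 - C) (M(A, C) = 5/(-9 + ((3² - 3*3 + √2*3^(3/2) - 3*√2*√3) - C)) = 5/(-9 + ((9 - 9 + √2*(3*√3) - 3*√6) - C)) = 5/(-9 + ((9 - 9 + 3*√6 - 3*√6) - C)) = 5/(-9 + (0 - C)) = 5/(-9 - C))
33266 - M(41, 20) = 33266 - (-5)/(9 + 20) = 33266 - (-5)/29 = 33266 - 1*(-5/29) = 33266 + 5/29 = 964719/29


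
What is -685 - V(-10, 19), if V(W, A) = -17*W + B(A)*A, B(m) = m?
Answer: -1216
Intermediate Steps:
V(W, A) = A**2 - 17*W (V(W, A) = -17*W + A*A = -17*W + A**2 = A**2 - 17*W)
-685 - V(-10, 19) = -685 - (19**2 - 17*(-10)) = -685 - (361 + 170) = -685 - 1*531 = -685 - 531 = -1216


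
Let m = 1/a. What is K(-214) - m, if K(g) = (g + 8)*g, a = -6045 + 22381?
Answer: 720156223/16336 ≈ 44084.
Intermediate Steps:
a = 16336
m = 1/16336 ≈ 6.1214e-5
K(g) = g*(8 + g) (K(g) = (8 + g)*g = g*(8 + g))
K(-214) - m = -214*(8 - 214) - 1*1/16336 = -214*(-206) - 1/16336 = 44084 - 1/16336 = 720156223/16336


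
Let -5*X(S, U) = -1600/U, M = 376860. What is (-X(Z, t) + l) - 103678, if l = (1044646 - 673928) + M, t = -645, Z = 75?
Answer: 83063164/129 ≈ 6.4390e+5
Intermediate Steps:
X(S, U) = 320/U (X(S, U) = -(-320)/U = 320/U)
l = 747578 (l = (1044646 - 673928) + 376860 = 370718 + 376860 = 747578)
(-X(Z, t) + l) - 103678 = (-320/(-645) + 747578) - 103678 = (-320*(-1)/645 + 747578) - 103678 = (-1*(-64/129) + 747578) - 103678 = (64/129 + 747578) - 103678 = 96437626/129 - 103678 = 83063164/129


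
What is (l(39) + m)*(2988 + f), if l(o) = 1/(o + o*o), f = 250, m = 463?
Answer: 1169372939/780 ≈ 1.4992e+6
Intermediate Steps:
l(o) = 1/(o + o**2)
(l(39) + m)*(2988 + f) = (1/(39*(1 + 39)) + 463)*(2988 + 250) = ((1/39)/40 + 463)*3238 = ((1/39)*(1/40) + 463)*3238 = (1/1560 + 463)*3238 = (722281/1560)*3238 = 1169372939/780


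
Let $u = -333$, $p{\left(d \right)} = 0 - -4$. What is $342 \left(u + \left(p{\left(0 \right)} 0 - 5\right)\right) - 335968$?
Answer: $-451564$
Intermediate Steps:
$p{\left(d \right)} = 4$ ($p{\left(d \right)} = 0 + 4 = 4$)
$342 \left(u + \left(p{\left(0 \right)} 0 - 5\right)\right) - 335968 = 342 \left(-333 + \left(4 \cdot 0 - 5\right)\right) - 335968 = 342 \left(-333 + \left(0 - 5\right)\right) - 335968 = 342 \left(-333 - 5\right) - 335968 = 342 \left(-338\right) - 335968 = -115596 - 335968 = -451564$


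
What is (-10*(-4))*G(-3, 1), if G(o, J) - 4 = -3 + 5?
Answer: 240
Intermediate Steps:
G(o, J) = 6 (G(o, J) = 4 + (-3 + 5) = 4 + 2 = 6)
(-10*(-4))*G(-3, 1) = -10*(-4)*6 = 40*6 = 240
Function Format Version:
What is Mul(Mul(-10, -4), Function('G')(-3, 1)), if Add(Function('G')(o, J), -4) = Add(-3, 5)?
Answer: 240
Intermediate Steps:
Function('G')(o, J) = 6 (Function('G')(o, J) = Add(4, Add(-3, 5)) = Add(4, 2) = 6)
Mul(Mul(-10, -4), Function('G')(-3, 1)) = Mul(Mul(-10, -4), 6) = Mul(40, 6) = 240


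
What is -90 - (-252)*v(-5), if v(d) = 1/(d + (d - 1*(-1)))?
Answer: -118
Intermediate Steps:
v(d) = 1/(1 + 2*d) (v(d) = 1/(d + (d + 1)) = 1/(d + (1 + d)) = 1/(1 + 2*d))
-90 - (-252)*v(-5) = -90 - (-252)/(1 + 2*(-5)) = -90 - (-252)/(1 - 10) = -90 - (-252)/(-9) = -90 - (-252)*(-1)/9 = -90 - 36*7/9 = -90 - 28 = -118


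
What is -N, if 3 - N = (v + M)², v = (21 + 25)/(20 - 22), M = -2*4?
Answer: 958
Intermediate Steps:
M = -8
v = -23 (v = 46/(-2) = 46*(-½) = -23)
N = -958 (N = 3 - (-23 - 8)² = 3 - 1*(-31)² = 3 - 1*961 = 3 - 961 = -958)
-N = -1*(-958) = 958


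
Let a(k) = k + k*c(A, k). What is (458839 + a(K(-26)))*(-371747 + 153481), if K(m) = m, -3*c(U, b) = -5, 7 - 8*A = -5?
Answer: -300401460194/3 ≈ -1.0013e+11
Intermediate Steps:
A = 3/2 (A = 7/8 - ⅛*(-5) = 7/8 + 5/8 = 3/2 ≈ 1.5000)
c(U, b) = 5/3 (c(U, b) = -⅓*(-5) = 5/3)
a(k) = 8*k/3 (a(k) = k + k*(5/3) = k + 5*k/3 = 8*k/3)
(458839 + a(K(-26)))*(-371747 + 153481) = (458839 + (8/3)*(-26))*(-371747 + 153481) = (458839 - 208/3)*(-218266) = (1376309/3)*(-218266) = -300401460194/3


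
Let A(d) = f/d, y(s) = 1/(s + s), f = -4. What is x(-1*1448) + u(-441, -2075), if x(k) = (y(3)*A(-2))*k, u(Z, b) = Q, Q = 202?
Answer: -842/3 ≈ -280.67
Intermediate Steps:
u(Z, b) = 202
y(s) = 1/(2*s)
A(d) = -4/d
x(k) = k/3 (x(k) = (((½)/3)*(-4/(-2)))*k = (((½)*(⅓))*(-4*(-½)))*k = ((⅙)*2)*k = k/3)
x(-1*1448) + u(-441, -2075) = (-1*1448)/3 + 202 = (⅓)*(-1448) + 202 = -1448/3 + 202 = -842/3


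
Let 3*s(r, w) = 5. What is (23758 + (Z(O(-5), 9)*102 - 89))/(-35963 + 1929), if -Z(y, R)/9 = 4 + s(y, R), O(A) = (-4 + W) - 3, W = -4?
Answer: -18467/34034 ≈ -0.54260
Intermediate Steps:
s(r, w) = 5/3 (s(r, w) = (1/3)*5 = 5/3)
O(A) = -11 (O(A) = (-4 - 4) - 3 = -8 - 3 = -11)
Z(y, R) = -51 (Z(y, R) = -9*(4 + 5/3) = -9*17/3 = -51)
(23758 + (Z(O(-5), 9)*102 - 89))/(-35963 + 1929) = (23758 + (-51*102 - 89))/(-35963 + 1929) = (23758 + (-5202 - 89))/(-34034) = (23758 - 5291)*(-1/34034) = 18467*(-1/34034) = -18467/34034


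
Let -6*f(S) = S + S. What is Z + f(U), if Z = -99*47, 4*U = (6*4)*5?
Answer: -4663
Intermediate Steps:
U = 30 (U = ((6*4)*5)/4 = (24*5)/4 = (1/4)*120 = 30)
f(S) = -S/3 (f(S) = -(S + S)/6 = -S/3)
Z = -4653
Z + f(U) = -4653 - 1/3*30 = -4653 - 10 = -4663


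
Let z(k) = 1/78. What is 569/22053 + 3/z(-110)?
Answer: 5160971/22053 ≈ 234.03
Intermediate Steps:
z(k) = 1/78
569/22053 + 3/z(-110) = 569/22053 + 3/(1/78) = 569*(1/22053) + 3*78 = 569/22053 + 234 = 5160971/22053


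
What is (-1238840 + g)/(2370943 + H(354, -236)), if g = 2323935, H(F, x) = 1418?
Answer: 1085095/2372361 ≈ 0.45739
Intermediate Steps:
(-1238840 + g)/(2370943 + H(354, -236)) = (-1238840 + 2323935)/(2370943 + 1418) = 1085095/2372361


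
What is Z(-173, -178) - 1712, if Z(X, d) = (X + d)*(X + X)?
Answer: 119734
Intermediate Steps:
Z(X, d) = 2*X*(X + d) (Z(X, d) = (X + d)*(2*X) = 2*X*(X + d))
Z(-173, -178) - 1712 = 2*(-173)*(-173 - 178) - 1712 = 2*(-173)*(-351) - 1712 = 121446 - 1712 = 119734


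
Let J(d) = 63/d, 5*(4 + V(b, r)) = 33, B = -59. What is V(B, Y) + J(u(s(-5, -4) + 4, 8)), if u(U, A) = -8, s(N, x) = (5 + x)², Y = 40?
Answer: -211/40 ≈ -5.2750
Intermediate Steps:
V(b, r) = 13/5 (V(b, r) = -4 + (⅕)*33 = -4 + 33/5 = 13/5)
V(B, Y) + J(u(s(-5, -4) + 4, 8)) = 13/5 + 63/(-8) = 13/5 + 63*(-⅛) = 13/5 - 63/8 = -211/40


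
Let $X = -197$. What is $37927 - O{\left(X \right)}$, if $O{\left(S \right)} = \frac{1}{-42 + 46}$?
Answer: $\frac{151707}{4} \approx 37927.0$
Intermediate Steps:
$O{\left(S \right)} = \frac{1}{4}$
$37927 - O{\left(X \right)} = 37927 - \frac{1}{4} = \frac{151707}{4}$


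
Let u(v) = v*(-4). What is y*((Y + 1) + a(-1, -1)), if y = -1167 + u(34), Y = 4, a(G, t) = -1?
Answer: -5212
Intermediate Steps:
u(v) = -4*v
y = -1303 (y = -1167 - 4*34 = -1167 - 136 = -1303)
y*((Y + 1) + a(-1, -1)) = -1303*((4 + 1) - 1) = -1303*(5 - 1) = -1303*4 = -5212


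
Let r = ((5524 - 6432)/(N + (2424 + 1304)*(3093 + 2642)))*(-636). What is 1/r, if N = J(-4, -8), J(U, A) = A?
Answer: 2672509/72186 ≈ 37.023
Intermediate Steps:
N = -8
r = 72186/2672509 (r = ((5524 - 6432)/(-8 + (2424 + 1304)*(3093 + 2642)))*(-636) = -908/(-8 + 3728*5735)*(-636) = -908/(-8 + 21380080)*(-636) = -908/21380072*(-636) = -908*1/21380072*(-636) = -227/5345018*(-636) = 72186/2672509 ≈ 0.027011)
1/r = 1/(72186/2672509) = 2672509/72186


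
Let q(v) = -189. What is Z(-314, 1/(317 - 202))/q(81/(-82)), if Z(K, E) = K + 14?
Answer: 100/63 ≈ 1.5873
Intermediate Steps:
Z(K, E) = 14 + K
Z(-314, 1/(317 - 202))/q(81/(-82)) = (14 - 314)/(-189) = -300*(-1/189) = 100/63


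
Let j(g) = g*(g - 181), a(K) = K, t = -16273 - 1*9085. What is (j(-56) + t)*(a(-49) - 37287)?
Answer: 451242896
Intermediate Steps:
t = -25358 (t = -16273 - 9085 = -25358)
j(g) = g*(-181 + g)
(j(-56) + t)*(a(-49) - 37287) = (-56*(-181 - 56) - 25358)*(-49 - 37287) = (-56*(-237) - 25358)*(-37336) = (13272 - 25358)*(-37336) = -12086*(-37336) = 451242896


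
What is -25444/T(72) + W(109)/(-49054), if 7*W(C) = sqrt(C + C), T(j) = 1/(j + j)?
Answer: -3663936 - sqrt(218)/343378 ≈ -3.6639e+6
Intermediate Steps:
T(j) = 1/(2*j)
W(C) = sqrt(2)*sqrt(C)/7 (W(C) = sqrt(C + C)/7 = sqrt(2*C)/7 = (sqrt(2)*sqrt(C))/7 = sqrt(2)*sqrt(C)/7)
-25444/T(72) + W(109)/(-49054) = -25444/((1/2)/72) + (sqrt(2)*sqrt(109)/7)/(-49054) = -25444/((1/2)*(1/72)) + (sqrt(218)/7)*(-1/49054) = -25444/1/144 - sqrt(218)/343378 = -25444*144 - sqrt(218)/343378 = -3663936 - sqrt(218)/343378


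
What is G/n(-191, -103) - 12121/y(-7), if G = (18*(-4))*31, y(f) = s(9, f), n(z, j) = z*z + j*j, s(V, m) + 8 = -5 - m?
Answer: 285382249/141270 ≈ 2020.1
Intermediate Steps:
s(V, m) = -13 - m (s(V, m) = -8 + (-5 - m) = -13 - m)
n(z, j) = j² + z² (n(z, j) = z² + j² = j² + z²)
y(f) = -13 - f
G = -2232 (G = -72*31 = -2232)
G/n(-191, -103) - 12121/y(-7) = -2232/((-103)² + (-191)²) - 12121/(-13 - 1*(-7)) = -2232/(10609 + 36481) - 12121/(-13 + 7) = -2232/47090 - 12121/(-6) = -2232*1/47090 - 12121*(-⅙) = -1116/23545 + 12121/6 = 285382249/141270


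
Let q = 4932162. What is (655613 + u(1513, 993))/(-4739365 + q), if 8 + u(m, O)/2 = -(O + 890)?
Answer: 38343/11341 ≈ 3.3809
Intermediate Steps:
u(m, O) = -1796 - 2*O (u(m, O) = -16 + 2*(-(O + 890)) = -16 + 2*(-(890 + O)) = -16 + 2*(-890 - O) = -16 + (-1780 - 2*O) = -1796 - 2*O)
(655613 + u(1513, 993))/(-4739365 + q) = (655613 + (-1796 - 2*993))/(-4739365 + 4932162) = (655613 + (-1796 - 1986))/192797 = (655613 - 3782)*(1/192797) = 651831*(1/192797) = 38343/11341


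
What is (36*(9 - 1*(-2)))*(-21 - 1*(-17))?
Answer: -1584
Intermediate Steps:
(36*(9 - 1*(-2)))*(-21 - 1*(-17)) = (36*(9 + 2))*(-21 + 17) = (36*11)*(-4) = 396*(-4) = -1584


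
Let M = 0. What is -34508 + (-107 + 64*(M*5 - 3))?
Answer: -34807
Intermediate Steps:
-34508 + (-107 + 64*(M*5 - 3)) = -34508 + (-107 + 64*(0*5 - 3)) = -34508 + (-107 + 64*(0 - 3)) = -34508 + (-107 + 64*(-3)) = -34508 + (-107 - 192) = -34508 - 299 = -34807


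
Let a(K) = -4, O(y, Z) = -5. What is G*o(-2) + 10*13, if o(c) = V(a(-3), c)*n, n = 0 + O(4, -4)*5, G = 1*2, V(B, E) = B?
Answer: 330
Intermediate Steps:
G = 2
n = -25 (n = 0 - 5*5 = 0 - 25 = -25)
o(c) = 100 (o(c) = -4*(-25) = 100)
G*o(-2) + 10*13 = 2*100 + 10*13 = 200 + 130 = 330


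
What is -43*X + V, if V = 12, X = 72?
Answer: -3084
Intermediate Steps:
-43*X + V = -43*72 + 12 = -3096 + 12 = -3084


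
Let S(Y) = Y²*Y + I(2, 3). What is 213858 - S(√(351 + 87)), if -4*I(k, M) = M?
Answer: 855435/4 - 438*√438 ≈ 2.0469e+5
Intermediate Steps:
I(k, M) = -M/4
S(Y) = -¾ + Y³ (S(Y) = Y²*Y - ¼*3 = Y³ - ¾ = -¾ + Y³)
213858 - S(√(351 + 87)) = 213858 - (-¾ + (√(351 + 87))³) = 213858 - (-¾ + (√438)³) = 213858 - (-¾ + 438*√438) = 213858 + (¾ - 438*√438) = 855435/4 - 438*√438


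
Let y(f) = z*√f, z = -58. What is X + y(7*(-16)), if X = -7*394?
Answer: -2758 - 232*I*√7 ≈ -2758.0 - 613.81*I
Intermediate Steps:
X = -2758
y(f) = -58*√f
X + y(7*(-16)) = -2758 - 58*4*I*√7 = -2758 - 232*I*√7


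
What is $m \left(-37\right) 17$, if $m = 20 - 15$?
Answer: $-3145$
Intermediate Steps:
$m = 5$ ($m = 20 - 15 = 5$)
$m \left(-37\right) 17 = 5 \left(-37\right) 17 = \left(-185\right) 17 = -3145$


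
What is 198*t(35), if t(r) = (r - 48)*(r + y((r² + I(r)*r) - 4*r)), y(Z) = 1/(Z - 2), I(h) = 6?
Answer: -38829648/431 ≈ -90092.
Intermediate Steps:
y(Z) = 1/(-2 + Z)
t(r) = (-48 + r)*(r + 1/(-2 + r² + 2*r)) (t(r) = (r - 48)*(r + 1/(-2 + ((r² + 6*r) - 4*r))) = (-48 + r)*(r + 1/(-2 + (r² + 2*r))) = (-48 + r)*(r + 1/(-2 + r² + 2*r)))
198*t(35) = 198*((-48 + 35 + 35*(-48 + 35)*(-2 + 35*(2 + 35)))/(-2 + 35*(2 + 35))) = 198*((-48 + 35 + 35*(-13)*(-2 + 35*37))/(-2 + 35*37)) = 198*((-48 + 35 + 35*(-13)*(-2 + 1295))/(-2 + 1295)) = 198*((-48 + 35 + 35*(-13)*1293)/1293) = 198*((-48 + 35 - 588315)/1293) = 198*((1/1293)*(-588328)) = 198*(-588328/1293) = -38829648/431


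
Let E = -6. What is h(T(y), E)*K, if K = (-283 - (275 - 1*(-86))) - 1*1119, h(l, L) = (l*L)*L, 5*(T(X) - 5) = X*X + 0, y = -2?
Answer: -1840572/5 ≈ -3.6811e+5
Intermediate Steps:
T(X) = 5 + X²/5 (T(X) = 5 + (X*X + 0)/5 = 5 + (X² + 0)/5 = 5 + X²/5)
h(l, L) = l*L² (h(l, L) = (L*l)*L = l*L²)
K = -1763 (K = (-283 - (275 + 86)) - 1119 = (-283 - 1*361) - 1119 = (-283 - 361) - 1119 = -644 - 1119 = -1763)
h(T(y), E)*K = ((5 + (⅕)*(-2)²)*(-6)²)*(-1763) = ((5 + (⅕)*4)*36)*(-1763) = ((5 + ⅘)*36)*(-1763) = ((29/5)*36)*(-1763) = (1044/5)*(-1763) = -1840572/5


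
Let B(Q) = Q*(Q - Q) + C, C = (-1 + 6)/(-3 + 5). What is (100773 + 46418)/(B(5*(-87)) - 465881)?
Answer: -294382/931757 ≈ -0.31594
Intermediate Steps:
C = 5/2 ≈ 2.5000
B(Q) = 5/2 (B(Q) = Q*(Q - Q) + 5/2 = Q*0 + 5/2 = 0 + 5/2 = 5/2)
(100773 + 46418)/(B(5*(-87)) - 465881) = (100773 + 46418)/(5/2 - 465881) = 147191/(-931757/2) = 147191*(-2/931757) = -294382/931757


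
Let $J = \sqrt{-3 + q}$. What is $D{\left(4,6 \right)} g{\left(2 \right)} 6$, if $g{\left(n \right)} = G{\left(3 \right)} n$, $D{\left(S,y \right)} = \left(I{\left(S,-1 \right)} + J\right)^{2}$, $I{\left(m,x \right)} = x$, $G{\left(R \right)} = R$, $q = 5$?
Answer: $108 - 72 \sqrt{2} \approx 6.1766$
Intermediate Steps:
$J = \sqrt{2}$ ($J = \sqrt{-3 + 5} = \sqrt{2} \approx 1.4142$)
$D{\left(S,y \right)} = \left(-1 + \sqrt{2}\right)^{2}$
$g{\left(n \right)} = 3 n$
$D{\left(4,6 \right)} g{\left(2 \right)} 6 = \left(1 - \sqrt{2}\right)^{2} \cdot 3 \cdot 2 \cdot 6 = \left(1 - \sqrt{2}\right)^{2} \cdot 6 \cdot 6 = 6 \left(1 - \sqrt{2}\right)^{2} \cdot 6 = 36 \left(1 - \sqrt{2}\right)^{2}$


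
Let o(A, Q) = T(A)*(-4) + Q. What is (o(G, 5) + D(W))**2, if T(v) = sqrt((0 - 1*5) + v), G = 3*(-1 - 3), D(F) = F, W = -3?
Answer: -268 - 16*I*sqrt(17) ≈ -268.0 - 65.97*I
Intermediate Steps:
G = -12 (G = 3*(-4) = -12)
T(v) = sqrt(-5 + v) (T(v) = sqrt((0 - 5) + v) = sqrt(-5 + v))
o(A, Q) = Q - 4*sqrt(-5 + A) (o(A, Q) = sqrt(-5 + A)*(-4) + Q = -4*sqrt(-5 + A) + Q = Q - 4*sqrt(-5 + A))
(o(G, 5) + D(W))**2 = ((5 - 4*sqrt(-5 - 12)) - 3)**2 = ((5 - 4*I*sqrt(17)) - 3)**2 = (2 - 4*I*sqrt(17))**2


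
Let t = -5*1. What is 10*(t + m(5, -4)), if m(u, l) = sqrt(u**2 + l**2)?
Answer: -50 + 10*sqrt(41) ≈ 14.031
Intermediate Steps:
m(u, l) = sqrt(l**2 + u**2)
t = -5
10*(t + m(5, -4)) = 10*(-5 + sqrt((-4)**2 + 5**2)) = 10*(-5 + sqrt(16 + 25)) = 10*(-5 + sqrt(41)) = -50 + 10*sqrt(41)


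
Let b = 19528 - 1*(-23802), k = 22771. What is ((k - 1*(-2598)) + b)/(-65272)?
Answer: -68699/65272 ≈ -1.0525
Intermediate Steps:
b = 43330 (b = 19528 + 23802 = 43330)
((k - 1*(-2598)) + b)/(-65272) = ((22771 - 1*(-2598)) + 43330)/(-65272) = ((22771 + 2598) + 43330)*(-1/65272) = (25369 + 43330)*(-1/65272) = 68699*(-1/65272) = -68699/65272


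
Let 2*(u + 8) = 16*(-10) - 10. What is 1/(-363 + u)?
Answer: -1/456 ≈ -0.0021930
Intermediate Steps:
u = -93 (u = -8 + (16*(-10) - 10)/2 = -8 + (-160 - 10)/2 = -8 + (½)*(-170) = -8 - 85 = -93)
1/(-363 + u) = 1/(-363 - 93) = 1/(-456) = -1/456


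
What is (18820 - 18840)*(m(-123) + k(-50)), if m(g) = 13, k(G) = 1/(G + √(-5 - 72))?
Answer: -669020/2577 + 20*I*√77/2577 ≈ -259.61 + 0.068102*I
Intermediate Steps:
k(G) = 1/(G + I*√77) (k(G) = 1/(G + √(-77)) = 1/(G + I*√77))
(18820 - 18840)*(m(-123) + k(-50)) = (18820 - 18840)*(13 + 1/(-50 + I*√77)) = -20*(13 + 1/(-50 + I*√77)) = -260 - 20/(-50 + I*√77)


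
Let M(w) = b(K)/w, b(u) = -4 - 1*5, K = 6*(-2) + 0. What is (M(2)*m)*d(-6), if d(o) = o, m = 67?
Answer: 1809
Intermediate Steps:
K = -12 (K = -12 + 0 = -12)
b(u) = -9 (b(u) = -4 - 5 = -9)
M(w) = -9/w
(M(2)*m)*d(-6) = (-9/2*67)*(-6) = (-9*½*67)*(-6) = -9/2*67*(-6) = -603/2*(-6) = 1809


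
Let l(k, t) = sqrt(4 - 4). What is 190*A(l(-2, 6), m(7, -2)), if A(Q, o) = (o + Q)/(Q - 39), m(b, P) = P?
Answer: 380/39 ≈ 9.7436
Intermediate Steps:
l(k, t) = 0 (l(k, t) = sqrt(0) = 0)
A(Q, o) = (Q + o)/(-39 + Q)
190*A(l(-2, 6), m(7, -2)) = 190*((0 - 2)/(-39 + 0)) = 190*(-2/(-39)) = 190*(-1/39*(-2)) = 190*(2/39) = 380/39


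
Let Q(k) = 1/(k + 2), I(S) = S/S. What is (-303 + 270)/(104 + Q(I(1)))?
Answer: -99/313 ≈ -0.31629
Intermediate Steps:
I(S) = 1
Q(k) = 1/(2 + k)
(-303 + 270)/(104 + Q(I(1))) = (-303 + 270)/(104 + 1/(2 + 1)) = -33/(104 + 1/3) = -33/313/3 = -33*3/313 = -99/313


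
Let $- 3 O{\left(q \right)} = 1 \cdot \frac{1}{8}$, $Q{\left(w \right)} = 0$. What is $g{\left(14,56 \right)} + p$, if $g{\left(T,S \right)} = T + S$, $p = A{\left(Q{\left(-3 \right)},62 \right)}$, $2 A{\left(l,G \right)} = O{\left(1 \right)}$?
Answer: $\frac{3359}{48} \approx 69.979$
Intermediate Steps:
$O{\left(q \right)} = - \frac{1}{24}$ ($O{\left(q \right)} = - \frac{1 \cdot \frac{1}{8}}{3} = \left(- \frac{1}{3}\right) \frac{1}{8} = - \frac{1}{24}$)
$A{\left(l,G \right)} = - \frac{1}{48}$ ($A{\left(l,G \right)} = \frac{1}{2} \left(- \frac{1}{24}\right) = - \frac{1}{48}$)
$p = - \frac{1}{48} \approx -0.020833$
$g{\left(T,S \right)} = S + T$
$g{\left(14,56 \right)} + p = \left(56 + 14\right) - \frac{1}{48} = 70 - \frac{1}{48} = \frac{3359}{48}$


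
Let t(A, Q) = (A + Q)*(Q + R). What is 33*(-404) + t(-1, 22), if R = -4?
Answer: -12954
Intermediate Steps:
t(A, Q) = (-4 + Q)*(A + Q) (t(A, Q) = (A + Q)*(Q - 4) = (A + Q)*(-4 + Q) = (-4 + Q)*(A + Q))
33*(-404) + t(-1, 22) = 33*(-404) + (22² - 4*(-1) - 4*22 - 1*22) = -13332 + (484 + 4 - 88 - 22) = -13332 + 378 = -12954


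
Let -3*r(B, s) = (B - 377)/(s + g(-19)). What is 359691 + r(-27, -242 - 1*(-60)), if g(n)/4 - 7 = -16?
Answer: 117618755/327 ≈ 3.5969e+5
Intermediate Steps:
g(n) = -36 (g(n) = 28 + 4*(-16) = 28 - 64 = -36)
r(B, s) = -(-377 + B)/(3*(-36 + s)) (r(B, s) = -(B - 377)/(3*(s - 36)) = -(-377 + B)/(3*(-36 + s)))
359691 + r(-27, -242 - 1*(-60)) = 359691 + (377 - 1*(-27))/(3*(-36 + (-242 - 1*(-60)))) = 359691 + (377 + 27)/(3*(-36 + (-242 + 60))) = 359691 + (⅓)*404/(-36 - 182) = 359691 + (⅓)*404/(-218) = 359691 + (⅓)*(-1/218)*404 = 359691 - 202/327 = 117618755/327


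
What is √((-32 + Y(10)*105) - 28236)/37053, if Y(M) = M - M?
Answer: 2*I*√7067/37053 ≈ 0.0045376*I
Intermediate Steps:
Y(M) = 0
√((-32 + Y(10)*105) - 28236)/37053 = √((-32 + 0*105) - 28236)/37053 = √((-32 + 0) - 28236)*(1/37053) = √(-32 - 28236)*(1/37053) = √(-28268)*(1/37053) = (2*I*√7067)*(1/37053) = 2*I*√7067/37053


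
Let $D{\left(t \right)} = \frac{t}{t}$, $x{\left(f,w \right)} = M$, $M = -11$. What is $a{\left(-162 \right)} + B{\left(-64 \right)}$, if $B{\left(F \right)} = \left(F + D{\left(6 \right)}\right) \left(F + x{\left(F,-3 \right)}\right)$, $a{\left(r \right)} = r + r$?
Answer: $4401$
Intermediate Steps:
$a{\left(r \right)} = 2 r$
$x{\left(f,w \right)} = -11$
$D{\left(t \right)} = 1$
$B{\left(F \right)} = \left(1 + F\right) \left(-11 + F\right)$ ($B{\left(F \right)} = \left(F + 1\right) \left(F - 11\right) = \left(1 + F\right) \left(-11 + F\right)$)
$a{\left(-162 \right)} + B{\left(-64 \right)} = 2 \left(-162\right) - \left(-629 - 4096\right) = -324 + \left(-11 + 4096 + 640\right) = -324 + 4725 = 4401$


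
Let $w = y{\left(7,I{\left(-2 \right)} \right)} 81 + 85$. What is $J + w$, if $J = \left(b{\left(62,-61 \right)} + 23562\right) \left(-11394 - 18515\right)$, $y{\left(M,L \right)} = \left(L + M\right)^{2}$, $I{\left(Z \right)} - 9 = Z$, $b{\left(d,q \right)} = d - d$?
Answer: $-704699897$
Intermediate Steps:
$b{\left(d,q \right)} = 0$
$I{\left(Z \right)} = 9 + Z$
$w = 15961$ ($w = \left(\left(9 - 2\right) + 7\right)^{2} \cdot 81 + 85 = \left(7 + 7\right)^{2} \cdot 81 + 85 = 14^{2} \cdot 81 + 85 = 196 \cdot 81 + 85 = 15876 + 85 = 15961$)
$J = -704715858$ ($J = \left(0 + 23562\right) \left(-11394 - 18515\right) = 23562 \left(-29909\right) = -704715858$)
$J + w = -704715858 + 15961 = -704699897$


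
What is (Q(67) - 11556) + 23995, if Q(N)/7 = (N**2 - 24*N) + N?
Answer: 33075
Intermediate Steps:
Q(N) = -161*N + 7*N**2 (Q(N) = 7*((N**2 - 24*N) + N) = 7*(N**2 - 23*N) = -161*N + 7*N**2)
(Q(67) - 11556) + 23995 = (7*67*(-23 + 67) - 11556) + 23995 = (7*67*44 - 11556) + 23995 = (20636 - 11556) + 23995 = 9080 + 23995 = 33075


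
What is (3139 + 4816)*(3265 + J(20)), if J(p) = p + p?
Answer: 26291275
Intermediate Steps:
J(p) = 2*p
(3139 + 4816)*(3265 + J(20)) = (3139 + 4816)*(3265 + 2*20) = 7955*(3265 + 40) = 7955*3305 = 26291275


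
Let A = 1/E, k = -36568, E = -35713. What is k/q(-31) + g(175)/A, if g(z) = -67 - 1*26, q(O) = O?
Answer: 102997147/31 ≈ 3.3225e+6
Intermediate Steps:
g(z) = -93 (g(z) = -67 - 26 = -93)
A = -1/35713 (A = 1/(-35713) = -1/35713 ≈ -2.8001e-5)
k/q(-31) + g(175)/A = -36568/(-31) - 93/(-1/35713) = -36568*(-1/31) - 93*(-35713) = 36568/31 + 3321309 = 102997147/31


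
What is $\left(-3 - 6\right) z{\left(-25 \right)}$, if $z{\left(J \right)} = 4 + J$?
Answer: $189$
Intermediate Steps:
$\left(-3 - 6\right) z{\left(-25 \right)} = \left(-3 - 6\right) \left(4 - 25\right) = \left(-9\right) \left(-21\right) = 189$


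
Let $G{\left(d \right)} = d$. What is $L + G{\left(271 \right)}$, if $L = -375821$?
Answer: $-375550$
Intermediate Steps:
$L + G{\left(271 \right)} = -375821 + 271 = -375550$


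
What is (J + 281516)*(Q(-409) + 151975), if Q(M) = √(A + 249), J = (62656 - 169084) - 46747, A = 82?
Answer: 19504623475 + 128341*√331 ≈ 1.9507e+10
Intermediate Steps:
J = -153175 (J = -106428 - 46747 = -153175)
Q(M) = √331 (Q(M) = √(82 + 249) = √331)
(J + 281516)*(Q(-409) + 151975) = (-153175 + 281516)*(√331 + 151975) = 128341*(151975 + √331) = 19504623475 + 128341*√331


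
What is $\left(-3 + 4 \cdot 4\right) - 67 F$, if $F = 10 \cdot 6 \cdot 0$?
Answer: $13$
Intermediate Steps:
$F = 0$ ($F = 10 \cdot 0 = 0$)
$\left(-3 + 4 \cdot 4\right) - 67 F = \left(-3 + 4 \cdot 4\right) - 0 = \left(-3 + 16\right) + 0 = 13 + 0 = 13$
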